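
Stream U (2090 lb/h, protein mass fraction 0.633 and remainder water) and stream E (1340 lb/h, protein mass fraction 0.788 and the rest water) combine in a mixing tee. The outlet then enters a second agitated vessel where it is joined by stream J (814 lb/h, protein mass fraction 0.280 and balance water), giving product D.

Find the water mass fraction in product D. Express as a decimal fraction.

Overall, product flow = 4244 lb/h.
water in = 2090×0.367 + 1340×0.212 + 814×0.720 = 1637.2 lb/h.
water fraction in D = 0.386.

0.386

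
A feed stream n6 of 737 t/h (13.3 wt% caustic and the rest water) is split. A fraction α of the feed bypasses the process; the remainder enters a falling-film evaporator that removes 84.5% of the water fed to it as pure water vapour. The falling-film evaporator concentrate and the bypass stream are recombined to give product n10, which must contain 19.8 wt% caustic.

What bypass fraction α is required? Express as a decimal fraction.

All 737×0.133 = 98.021 t/h of caustic reaches n10, so n10 = 98.021/0.198 = 495.06 t/h and vapour = 241.94 t/h.
The evaporator receives (1−α)·737 of feed at 0.867 water and removes 0.845 of that water:
0.845×0.867×(1−α)×737 = 241.94
(1−α) = 241.94/539.94 = 0.4481;  α = 0.5519.

0.552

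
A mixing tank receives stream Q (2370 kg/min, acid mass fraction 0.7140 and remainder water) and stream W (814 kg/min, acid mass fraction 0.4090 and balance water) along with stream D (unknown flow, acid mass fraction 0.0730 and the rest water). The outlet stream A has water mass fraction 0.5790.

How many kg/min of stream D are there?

1967 kg/min

Let D be the unknown flow. Total out = 3184 + D.
water balance: 1158.9 + 0.927·D = 0.579·(3184 + D)
(0.927 − 0.579)·D = 0.579×3184 − 1158.9 = 684.64
D = 684.64 / 0.348 = 1967.4 kg/min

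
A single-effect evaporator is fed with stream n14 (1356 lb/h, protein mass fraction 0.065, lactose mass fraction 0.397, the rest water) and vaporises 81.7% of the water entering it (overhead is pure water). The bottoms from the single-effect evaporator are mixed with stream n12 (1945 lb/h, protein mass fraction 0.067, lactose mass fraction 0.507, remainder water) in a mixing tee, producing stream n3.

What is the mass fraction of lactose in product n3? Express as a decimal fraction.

Vapour removed = 0.817×0.538×1356 = 596.02 lb/h; concentrate = 759.98 lb/h.
lactose reaching the mixer = 538.33 (from concentrate) + 1945×0.507 = 1524.4 lb/h.
Product flow = 759.98 + 1945 = 2705 lb/h; lactose fraction = 0.564.

0.564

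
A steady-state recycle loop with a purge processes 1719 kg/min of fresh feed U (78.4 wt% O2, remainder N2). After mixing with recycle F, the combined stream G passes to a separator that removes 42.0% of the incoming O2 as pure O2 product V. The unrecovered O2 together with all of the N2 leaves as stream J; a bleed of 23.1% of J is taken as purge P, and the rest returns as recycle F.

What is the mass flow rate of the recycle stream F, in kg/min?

2321 kg/min

N2 enters only via U and leaves only via the purge: 1719×0.216 = 0.231×(N2 in J), and the separator passes all N2, so N2 in G = N2 in J = 1607.4 kg/min.
O2 in G: m_A = 1719×0.784 + (1−0.231)·(1−0.420)·m_A, so m_A = 1347.7/0.5540 = 2432.8 kg/min.
J = (1−0.420)×2432.8 + 1607.4 = 3018.4 kg/min.
Recycle F = (1−0.231)×3018.4 = 2321.1 kg/min.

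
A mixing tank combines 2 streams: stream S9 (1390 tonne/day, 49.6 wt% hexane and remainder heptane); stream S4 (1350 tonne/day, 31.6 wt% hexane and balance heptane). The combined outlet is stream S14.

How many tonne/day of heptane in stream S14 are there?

1624 tonne/day

heptane out = heptane in = 1390×0.504 + 1350×0.684 = 1624 tonne/day.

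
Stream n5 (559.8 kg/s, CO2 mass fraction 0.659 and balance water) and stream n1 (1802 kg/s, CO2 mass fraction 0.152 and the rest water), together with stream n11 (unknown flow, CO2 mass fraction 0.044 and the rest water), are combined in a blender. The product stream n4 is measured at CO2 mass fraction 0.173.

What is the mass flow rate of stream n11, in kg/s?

1816 kg/s

Let n11 be the unknown flow. Total out = 2361.8 + n11.
CO2 balance: 642.81 + 0.044·n11 = 0.173·(2361.8 + n11)
(0.044 − 0.173)·n11 = 0.173×2361.8 − 642.81 = -234.22
n11 = -234.22 / -0.129 = 1815.7 kg/s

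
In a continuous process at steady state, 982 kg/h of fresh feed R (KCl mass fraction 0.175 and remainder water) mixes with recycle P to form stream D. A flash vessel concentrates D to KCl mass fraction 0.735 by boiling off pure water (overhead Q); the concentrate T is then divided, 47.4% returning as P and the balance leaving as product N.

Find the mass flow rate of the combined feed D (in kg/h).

Overall KCl balance (none leaves overhead): KCl in fresh feed = KCl in product, i.e. 982×0.175 = (1−0.474)·T·0.735.
T = 171.85/(0.735×0.526) = 444.5 kg/h.
Recycle P = 0.474×444.5 = 210.7 kg/h.
Combined feed D = 982 + 210.7 = 1192.7 kg/h.

1193 kg/h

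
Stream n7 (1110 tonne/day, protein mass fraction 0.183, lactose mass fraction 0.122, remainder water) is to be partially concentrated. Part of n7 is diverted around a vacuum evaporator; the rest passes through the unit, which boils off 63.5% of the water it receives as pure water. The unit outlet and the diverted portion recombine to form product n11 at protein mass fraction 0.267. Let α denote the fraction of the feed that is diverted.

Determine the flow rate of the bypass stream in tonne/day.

318.7 tonne/day

All 1110×0.183 = 203.13 tonne/day of protein reaches n11, so n11 = 203.13/0.267 = 760.79 tonne/day and vapour = 349.21 tonne/day.
The evaporator receives (1−α)·1110 of feed at 0.695 water and removes 0.635 of that water:
0.635×0.695×(1−α)×1110 = 349.21
(1−α) = 349.21/489.87 = 0.7129;  α = 0.2871.
Bypass flow = 0.2871×1110 = 318.72 tonne/day.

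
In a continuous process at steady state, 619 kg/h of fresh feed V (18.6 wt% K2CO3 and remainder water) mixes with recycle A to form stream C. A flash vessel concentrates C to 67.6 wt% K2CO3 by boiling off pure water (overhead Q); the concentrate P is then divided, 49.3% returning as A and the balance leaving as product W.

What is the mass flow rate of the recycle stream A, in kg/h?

165.6 kg/h

Overall K2CO3 balance (none leaves overhead): K2CO3 in fresh feed = K2CO3 in product, i.e. 619×0.186 = (1−0.493)·P·0.676.
P = 115.13/(0.676×0.507) = 335.93 kg/h.
Recycle A = 0.493×335.93 = 165.61 kg/h.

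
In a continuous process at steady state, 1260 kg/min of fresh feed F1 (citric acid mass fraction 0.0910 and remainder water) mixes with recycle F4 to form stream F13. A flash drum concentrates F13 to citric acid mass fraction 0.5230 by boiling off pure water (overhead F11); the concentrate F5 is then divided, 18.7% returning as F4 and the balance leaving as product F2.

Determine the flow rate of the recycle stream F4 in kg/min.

Overall citric acid balance (none leaves overhead): citric acid in fresh feed = citric acid in product, i.e. 1260×0.091 = (1−0.187)·F5·0.523.
F5 = 114.66/(0.523×0.813) = 269.66 kg/min.
Recycle F4 = 0.187×269.66 = 50.427 kg/min.

50.43 kg/min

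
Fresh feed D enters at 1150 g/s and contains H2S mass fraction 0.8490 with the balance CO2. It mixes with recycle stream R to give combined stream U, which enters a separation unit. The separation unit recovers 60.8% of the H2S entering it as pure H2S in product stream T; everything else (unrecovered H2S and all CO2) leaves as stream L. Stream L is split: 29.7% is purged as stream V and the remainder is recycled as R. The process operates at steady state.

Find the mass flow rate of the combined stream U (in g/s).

1932 g/s

CO2 enters only via D and leaves only via the purge: 1150×0.151 = 0.297×(CO2 in L), and the separation unit passes all CO2, so CO2 in U = CO2 in L = 584.68 g/s.
H2S in U: m_A = 1150×0.849 + (1−0.297)·(1−0.608)·m_A, so m_A = 976.35/0.7244 = 1347.8 g/s.
U = 1347.8 + 584.68 = 1932.4 g/s.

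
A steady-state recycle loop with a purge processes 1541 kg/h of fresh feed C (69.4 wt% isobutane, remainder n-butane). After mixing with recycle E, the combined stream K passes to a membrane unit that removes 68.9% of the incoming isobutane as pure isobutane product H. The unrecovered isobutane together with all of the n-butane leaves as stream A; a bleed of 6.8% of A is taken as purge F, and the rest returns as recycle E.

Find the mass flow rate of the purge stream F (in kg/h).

503.4 kg/h

n-butane enters only via C and leaves only via the purge: 1541×0.306 = 0.068×(n-butane in A), and the membrane unit passes all n-butane, so n-butane in K = n-butane in A = 6934.5 kg/h.
isobutane in K: m_A = 1541×0.694 + (1−0.068)·(1−0.689)·m_A, so m_A = 1069.5/0.7101 = 1506 kg/h.
A = (1−0.689)×1506 + 6934.5 = 7402.9 kg/h.
Purge F = 0.068×7402.9 = 503.39 kg/h.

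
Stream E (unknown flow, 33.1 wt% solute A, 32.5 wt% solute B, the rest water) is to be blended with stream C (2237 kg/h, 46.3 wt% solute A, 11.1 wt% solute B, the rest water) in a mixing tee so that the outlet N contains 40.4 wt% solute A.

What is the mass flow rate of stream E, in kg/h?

1808 kg/h

Let E be the unknown flow. Total out = 2237 + E.
solute A balance: 1035.7 + 0.331·E = 0.404·(2237 + E)
(0.331 − 0.404)·E = 0.404×2237 − 1035.7 = -131.98
E = -131.98 / -0.073 = 1808 kg/h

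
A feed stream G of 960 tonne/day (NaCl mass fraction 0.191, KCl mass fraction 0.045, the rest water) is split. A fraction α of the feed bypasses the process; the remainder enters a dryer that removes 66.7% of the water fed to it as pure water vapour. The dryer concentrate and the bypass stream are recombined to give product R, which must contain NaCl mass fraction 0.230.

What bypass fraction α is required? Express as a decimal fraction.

All 960×0.191 = 183.36 tonne/day of NaCl reaches R, so R = 183.36/0.230 = 797.22 tonne/day and vapour = 162.78 tonne/day.
The evaporator receives (1−α)·960 of feed at 0.764 water and removes 0.667 of that water:
0.667×0.764×(1−α)×960 = 162.78
(1−α) = 162.78/489.2 = 0.3327;  α = 0.6673.

0.667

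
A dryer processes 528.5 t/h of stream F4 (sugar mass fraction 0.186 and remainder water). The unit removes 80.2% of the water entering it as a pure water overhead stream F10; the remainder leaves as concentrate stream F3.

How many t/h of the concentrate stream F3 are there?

183.5 t/h

water entering = 528.5×0.814 = 430.2 t/h; overhead removed = 0.802×430.2 = 345.02 t/h.
Concentrate = 528.5 − 345.02 = 183.48 t/h.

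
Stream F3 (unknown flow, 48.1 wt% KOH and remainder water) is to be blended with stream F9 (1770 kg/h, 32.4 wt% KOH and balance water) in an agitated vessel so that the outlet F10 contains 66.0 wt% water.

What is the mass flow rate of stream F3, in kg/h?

200.9 kg/h

Let F3 be the unknown flow. Total out = 1770 + F3.
water balance: 1196.5 + 0.519·F3 = 0.660·(1770 + F3)
(0.519 − 0.660)·F3 = 0.660×1770 − 1196.5 = -28.32
F3 = -28.32 / -0.141 = 200.85 kg/h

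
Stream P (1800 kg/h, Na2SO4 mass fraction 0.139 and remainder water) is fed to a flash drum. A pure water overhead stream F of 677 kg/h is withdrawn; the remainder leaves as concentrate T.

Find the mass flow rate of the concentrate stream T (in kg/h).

Concentrate = 1800 − 677 = 1123 kg/h.

1123 kg/h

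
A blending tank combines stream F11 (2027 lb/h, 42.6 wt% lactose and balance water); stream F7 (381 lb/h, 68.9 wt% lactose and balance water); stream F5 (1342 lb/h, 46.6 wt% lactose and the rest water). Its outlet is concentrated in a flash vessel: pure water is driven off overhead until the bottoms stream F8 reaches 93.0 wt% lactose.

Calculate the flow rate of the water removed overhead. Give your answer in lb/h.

1867 lb/h

lactose entering = 2027×0.426 + 381×0.689 + 1342×0.466 = 1751.4 lb/h.
All lactose reports to F8, so F8 = 1751.4/0.930 = 1883.2 lb/h.
Total feed = 3750 lb/h; overhead = 3750 − 1883.2 = 1866.8 lb/h.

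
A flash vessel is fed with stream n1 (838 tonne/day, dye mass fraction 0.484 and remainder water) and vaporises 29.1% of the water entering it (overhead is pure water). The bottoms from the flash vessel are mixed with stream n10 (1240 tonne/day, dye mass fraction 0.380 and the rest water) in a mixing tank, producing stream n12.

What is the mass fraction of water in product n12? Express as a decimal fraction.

0.551

Vapour removed = 0.291×0.516×838 = 125.83 tonne/day; concentrate = 712.17 tonne/day.
water reaching the mixer = 306.58 (from concentrate) + 1240×0.620 = 1075.4 tonne/day.
Product flow = 712.17 + 1240 = 1952.2 tonne/day; water fraction = 0.551.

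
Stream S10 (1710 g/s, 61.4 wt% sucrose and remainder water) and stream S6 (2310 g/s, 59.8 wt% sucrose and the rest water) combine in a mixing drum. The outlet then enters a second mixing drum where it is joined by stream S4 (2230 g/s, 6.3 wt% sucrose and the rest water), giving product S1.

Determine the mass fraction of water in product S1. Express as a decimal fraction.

0.589

Overall, product flow = 6250 g/s.
water in = 1710×0.386 + 2310×0.402 + 2230×0.937 = 3678.2 g/s.
water fraction in S1 = 0.589.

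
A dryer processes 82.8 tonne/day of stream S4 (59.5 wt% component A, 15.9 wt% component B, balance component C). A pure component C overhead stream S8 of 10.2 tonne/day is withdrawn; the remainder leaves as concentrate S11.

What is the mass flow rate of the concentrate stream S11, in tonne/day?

72.6 tonne/day

Concentrate = 82.8 − 10.2 = 72.6 tonne/day.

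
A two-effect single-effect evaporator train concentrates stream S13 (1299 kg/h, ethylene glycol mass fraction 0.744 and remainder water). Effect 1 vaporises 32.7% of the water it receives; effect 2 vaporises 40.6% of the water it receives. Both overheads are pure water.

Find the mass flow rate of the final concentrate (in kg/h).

water in feed = 1299×0.256 = 332.54 kg/h.
After stage 1: water left = (1−0.327)×332.54 = 223.8; stream total = 1190.3 kg/h.
After stage 2: water left = (1−0.406)×223.8 = 132.94; final concentrate = 1099.4 kg/h.

1099 kg/h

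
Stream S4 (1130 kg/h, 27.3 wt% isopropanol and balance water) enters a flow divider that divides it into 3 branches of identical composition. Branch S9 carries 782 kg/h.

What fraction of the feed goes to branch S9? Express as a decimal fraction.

Fraction to S9 = 782/1130 = 0.6920.

0.692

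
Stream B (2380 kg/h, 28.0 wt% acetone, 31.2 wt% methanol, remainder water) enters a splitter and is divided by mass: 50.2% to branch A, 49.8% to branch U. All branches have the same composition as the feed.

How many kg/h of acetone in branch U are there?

Branch U total = 0.498×2380 = 1185.2 kg/h.
acetone in U = 0.280×1185.2 = 331.87 kg/h.

331.9 kg/h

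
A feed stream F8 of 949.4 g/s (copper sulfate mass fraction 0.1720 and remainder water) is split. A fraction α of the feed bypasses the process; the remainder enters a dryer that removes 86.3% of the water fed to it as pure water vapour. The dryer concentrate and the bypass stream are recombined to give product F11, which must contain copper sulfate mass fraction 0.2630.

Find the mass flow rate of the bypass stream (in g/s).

489.7 g/s

All 949.4×0.172 = 163.3 g/s of copper sulfate reaches F11, so F11 = 163.3/0.263 = 620.9 g/s and vapour = 328.5 g/s.
The evaporator receives (1−α)·949.4 of feed at 0.828 water and removes 0.863 of that water:
0.863×0.828×(1−α)×949.4 = 328.5
(1−α) = 328.5/678.41 = 0.4842;  α = 0.5158.
Bypass flow = 0.5158×949.4 = 489.68 g/s.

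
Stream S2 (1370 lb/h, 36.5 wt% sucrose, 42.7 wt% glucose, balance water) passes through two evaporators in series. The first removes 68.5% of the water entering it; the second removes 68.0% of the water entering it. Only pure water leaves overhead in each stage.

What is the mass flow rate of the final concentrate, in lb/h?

water in feed = 1370×0.208 = 284.96 lb/h.
After stage 1: water left = (1−0.685)×284.96 = 89.762; stream total = 1174.8 lb/h.
After stage 2: water left = (1−0.680)×89.762 = 28.724; final concentrate = 1113.8 lb/h.

1114 lb/h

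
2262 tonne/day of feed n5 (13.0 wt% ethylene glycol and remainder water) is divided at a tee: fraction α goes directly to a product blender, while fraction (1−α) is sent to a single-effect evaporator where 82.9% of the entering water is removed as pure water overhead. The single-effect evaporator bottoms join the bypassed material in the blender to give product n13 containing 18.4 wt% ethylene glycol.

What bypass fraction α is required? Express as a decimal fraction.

0.593

All 2262×0.130 = 294.06 tonne/day of ethylene glycol reaches n13, so n13 = 294.06/0.184 = 1598.2 tonne/day and vapour = 663.85 tonne/day.
The evaporator receives (1−α)·2262 of feed at 0.870 water and removes 0.829 of that water:
0.829×0.870×(1−α)×2262 = 663.85
(1−α) = 663.85/1631.4 = 0.4069;  α = 0.5931.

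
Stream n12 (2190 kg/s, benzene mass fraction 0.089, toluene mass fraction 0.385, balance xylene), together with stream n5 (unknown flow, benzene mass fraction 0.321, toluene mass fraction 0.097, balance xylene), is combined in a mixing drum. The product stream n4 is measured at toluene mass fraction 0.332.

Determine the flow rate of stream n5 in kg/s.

493.9 kg/s

Let n5 be the unknown flow. Total out = 2190 + n5.
toluene balance: 843.15 + 0.097·n5 = 0.332·(2190 + n5)
(0.097 − 0.332)·n5 = 0.332×2190 − 843.15 = -116.07
n5 = -116.07 / -0.235 = 493.91 kg/s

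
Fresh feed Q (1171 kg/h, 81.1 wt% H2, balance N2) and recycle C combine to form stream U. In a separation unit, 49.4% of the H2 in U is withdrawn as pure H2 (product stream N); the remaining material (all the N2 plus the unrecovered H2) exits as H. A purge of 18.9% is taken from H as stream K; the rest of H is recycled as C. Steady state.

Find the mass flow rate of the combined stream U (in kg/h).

2782 kg/h

N2 enters only via Q and leaves only via the purge: 1171×0.189 = 0.189×(N2 in H), and the separation unit passes all N2, so N2 in U = N2 in H = 1171 kg/h.
H2 in U: m_A = 1171×0.811 + (1−0.189)·(1−0.494)·m_A, so m_A = 949.68/0.5896 = 1610.6 kg/h.
U = 1610.6 + 1171 = 2781.6 kg/h.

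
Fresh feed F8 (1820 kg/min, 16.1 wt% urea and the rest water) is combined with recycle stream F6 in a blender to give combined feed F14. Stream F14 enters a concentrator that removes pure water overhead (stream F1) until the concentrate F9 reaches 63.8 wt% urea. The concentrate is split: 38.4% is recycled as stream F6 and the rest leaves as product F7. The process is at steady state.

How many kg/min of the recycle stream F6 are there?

286.3 kg/min

Overall urea balance (none leaves overhead): urea in fresh feed = urea in product, i.e. 1820×0.161 = (1−0.384)·F9·0.638.
F9 = 293.02/(0.638×0.616) = 745.58 kg/min.
Recycle F6 = 0.384×745.58 = 286.3 kg/min.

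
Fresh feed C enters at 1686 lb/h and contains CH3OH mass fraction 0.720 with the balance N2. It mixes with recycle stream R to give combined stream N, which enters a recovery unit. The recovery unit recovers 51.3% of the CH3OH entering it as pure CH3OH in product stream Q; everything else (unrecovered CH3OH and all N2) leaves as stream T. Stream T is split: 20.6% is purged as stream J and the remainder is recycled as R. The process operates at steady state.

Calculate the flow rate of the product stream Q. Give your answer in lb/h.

1015 lb/h

CH3OH in N: m_A = 1686×0.720 + (1−0.206)·(1−0.513)·m_A, so m_A = 1213.9/0.6133 = 1979.3 lb/h.
Product Q = 0.513×1979.3 = 1015.4 lb/h.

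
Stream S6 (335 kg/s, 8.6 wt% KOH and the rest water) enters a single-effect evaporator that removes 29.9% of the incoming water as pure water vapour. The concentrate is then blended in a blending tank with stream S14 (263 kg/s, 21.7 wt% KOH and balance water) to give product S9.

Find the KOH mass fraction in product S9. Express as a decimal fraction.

Vapour removed = 0.299×0.914×335 = 91.551 kg/s; concentrate = 243.45 kg/s.
KOH reaching the mixer = 28.81 (from concentrate) + 263×0.217 = 85.881 kg/s.
Product flow = 243.45 + 263 = 506.45 kg/s; KOH fraction = 0.170.

0.170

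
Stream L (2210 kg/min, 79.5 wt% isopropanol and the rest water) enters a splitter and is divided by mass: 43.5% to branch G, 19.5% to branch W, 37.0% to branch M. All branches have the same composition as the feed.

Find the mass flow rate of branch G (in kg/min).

Branch G flow = 0.435×2210 = 961.35 kg/min.

961.4 kg/min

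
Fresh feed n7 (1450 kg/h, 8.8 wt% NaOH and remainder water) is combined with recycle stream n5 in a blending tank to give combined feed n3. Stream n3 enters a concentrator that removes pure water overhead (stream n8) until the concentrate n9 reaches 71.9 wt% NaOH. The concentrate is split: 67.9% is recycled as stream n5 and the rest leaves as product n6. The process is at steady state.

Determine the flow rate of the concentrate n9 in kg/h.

552.9 kg/h

Overall NaOH balance (none leaves overhead): NaOH in fresh feed = NaOH in product, i.e. 1450×0.088 = (1−0.679)·n9·0.719.
n9 = 127.6/(0.719×0.321) = 552.86 kg/h.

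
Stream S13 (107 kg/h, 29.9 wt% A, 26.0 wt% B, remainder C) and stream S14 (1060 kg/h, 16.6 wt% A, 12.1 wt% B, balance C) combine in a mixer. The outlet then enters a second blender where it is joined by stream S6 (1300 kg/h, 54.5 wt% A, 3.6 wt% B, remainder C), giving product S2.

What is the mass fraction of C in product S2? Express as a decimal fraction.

0.546

Overall, product flow = 2467 kg/h.
C in = 107×0.441 + 1060×0.713 + 1300×0.419 = 1347.7 kg/h.
C fraction in S2 = 0.546.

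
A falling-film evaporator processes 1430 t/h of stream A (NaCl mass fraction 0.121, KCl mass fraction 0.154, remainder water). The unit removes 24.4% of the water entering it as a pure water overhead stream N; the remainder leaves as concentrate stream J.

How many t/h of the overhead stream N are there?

water entering = 1430×0.725 = 1036.8 t/h; overhead removed = 0.244×1036.8 = 252.97 t/h.

253 t/h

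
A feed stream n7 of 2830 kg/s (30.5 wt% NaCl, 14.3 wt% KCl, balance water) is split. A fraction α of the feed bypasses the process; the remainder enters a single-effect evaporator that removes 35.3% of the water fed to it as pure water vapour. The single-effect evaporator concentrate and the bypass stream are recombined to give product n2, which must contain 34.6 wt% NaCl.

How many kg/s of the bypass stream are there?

All 2830×0.305 = 863.15 kg/s of NaCl reaches n2, so n2 = 863.15/0.346 = 2494.7 kg/s and vapour = 335.35 kg/s.
The evaporator receives (1−α)·2830 of feed at 0.552 water and removes 0.353 of that water:
0.353×0.552×(1−α)×2830 = 335.35
(1−α) = 335.35/551.44 = 0.6081;  α = 0.3919.
Bypass flow = 0.3919×2830 = 1109 kg/s.

1109 kg/s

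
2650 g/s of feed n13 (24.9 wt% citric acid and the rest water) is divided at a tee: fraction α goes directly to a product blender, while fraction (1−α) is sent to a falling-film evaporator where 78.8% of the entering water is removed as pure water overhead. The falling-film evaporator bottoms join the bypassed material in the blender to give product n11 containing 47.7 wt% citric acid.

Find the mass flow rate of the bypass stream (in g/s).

509.6 g/s

All 2650×0.249 = 659.85 g/s of citric acid reaches n11, so n11 = 659.85/0.477 = 1383.3 g/s and vapour = 1266.7 g/s.
The evaporator receives (1−α)·2650 of feed at 0.751 water and removes 0.788 of that water:
0.788×0.751×(1−α)×2650 = 1266.7
(1−α) = 1266.7/1568.2 = 0.8077;  α = 0.1923.
Bypass flow = 0.1923×2650 = 509.59 g/s.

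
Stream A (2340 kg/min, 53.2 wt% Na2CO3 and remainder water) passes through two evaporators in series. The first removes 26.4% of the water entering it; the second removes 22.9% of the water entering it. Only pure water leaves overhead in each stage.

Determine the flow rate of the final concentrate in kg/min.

1866 kg/min

water in feed = 2340×0.468 = 1095.1 kg/min.
After stage 1: water left = (1−0.264)×1095.1 = 806.01; stream total = 2050.9 kg/min.
After stage 2: water left = (1−0.229)×806.01 = 621.43; final concentrate = 1866.3 kg/min.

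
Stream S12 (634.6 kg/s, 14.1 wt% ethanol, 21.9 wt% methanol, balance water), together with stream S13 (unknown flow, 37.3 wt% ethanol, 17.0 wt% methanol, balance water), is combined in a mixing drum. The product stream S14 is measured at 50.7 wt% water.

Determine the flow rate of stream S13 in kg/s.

Let S13 be the unknown flow. Total out = 634.6 + S13.
water balance: 406.14 + 0.457·S13 = 0.507·(634.6 + S13)
(0.457 − 0.507)·S13 = 0.507×634.6 − 406.14 = -84.402
S13 = -84.402 / -0.050 = 1688 kg/s

1688 kg/s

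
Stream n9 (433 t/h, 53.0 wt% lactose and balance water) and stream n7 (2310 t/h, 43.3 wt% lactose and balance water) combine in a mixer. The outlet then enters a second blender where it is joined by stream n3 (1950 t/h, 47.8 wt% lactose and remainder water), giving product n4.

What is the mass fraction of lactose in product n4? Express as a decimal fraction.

0.461

Overall, product flow = 4693 t/h.
lactose in = 433×0.530 + 2310×0.433 + 1950×0.478 = 2161.8 t/h.
lactose fraction in n4 = 0.461.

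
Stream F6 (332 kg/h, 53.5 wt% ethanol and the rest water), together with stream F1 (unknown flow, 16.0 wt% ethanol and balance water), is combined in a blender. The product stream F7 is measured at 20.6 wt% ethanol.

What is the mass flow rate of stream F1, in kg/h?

Let F1 be the unknown flow. Total out = 332 + F1.
ethanol balance: 177.62 + 0.160·F1 = 0.206·(332 + F1)
(0.160 − 0.206)·F1 = 0.206×332 − 177.62 = -109.23
F1 = -109.23 / -0.046 = 2374.5 kg/h

2375 kg/h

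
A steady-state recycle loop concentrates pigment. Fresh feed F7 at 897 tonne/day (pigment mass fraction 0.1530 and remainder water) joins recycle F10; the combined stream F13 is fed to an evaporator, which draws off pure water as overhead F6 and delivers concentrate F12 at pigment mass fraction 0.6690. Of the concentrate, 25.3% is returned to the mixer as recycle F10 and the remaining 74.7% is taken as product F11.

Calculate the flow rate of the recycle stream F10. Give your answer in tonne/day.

Overall pigment balance (none leaves overhead): pigment in fresh feed = pigment in product, i.e. 897×0.153 = (1−0.253)·F12·0.669.
F12 = 137.24/(0.669×0.747) = 274.62 tonne/day.
Recycle F10 = 0.253×274.62 = 69.48 tonne/day.

69.48 tonne/day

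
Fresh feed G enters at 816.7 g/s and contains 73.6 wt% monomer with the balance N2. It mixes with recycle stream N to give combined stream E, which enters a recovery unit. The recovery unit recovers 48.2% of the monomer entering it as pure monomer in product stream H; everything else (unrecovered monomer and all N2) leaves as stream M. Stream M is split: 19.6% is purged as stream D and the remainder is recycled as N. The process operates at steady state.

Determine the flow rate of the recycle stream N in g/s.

1313 g/s

N2 enters only via G and leaves only via the purge: 816.7×0.264 = 0.196×(N2 in M), and the recovery unit passes all N2, so N2 in E = N2 in M = 1100 g/s.
monomer in E: m_A = 816.7×0.736 + (1−0.196)·(1−0.482)·m_A, so m_A = 601.09/0.5835 = 1030.1 g/s.
M = (1−0.482)×1030.1 + 1100 = 1633.6 g/s.
Recycle N = (1−0.196)×1633.6 = 1313.4 g/s.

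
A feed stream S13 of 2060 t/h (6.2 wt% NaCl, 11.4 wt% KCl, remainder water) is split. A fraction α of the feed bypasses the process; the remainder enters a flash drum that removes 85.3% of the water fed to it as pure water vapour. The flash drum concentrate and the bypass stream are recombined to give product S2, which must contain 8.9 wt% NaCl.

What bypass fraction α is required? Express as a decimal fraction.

0.568

All 2060×0.062 = 127.72 t/h of NaCl reaches S2, so S2 = 127.72/0.089 = 1435.1 t/h and vapour = 624.94 t/h.
The evaporator receives (1−α)·2060 of feed at 0.824 water and removes 0.853 of that water:
0.853×0.824×(1−α)×2060 = 624.94
(1−α) = 624.94/1447.9 = 0.4316;  α = 0.5684.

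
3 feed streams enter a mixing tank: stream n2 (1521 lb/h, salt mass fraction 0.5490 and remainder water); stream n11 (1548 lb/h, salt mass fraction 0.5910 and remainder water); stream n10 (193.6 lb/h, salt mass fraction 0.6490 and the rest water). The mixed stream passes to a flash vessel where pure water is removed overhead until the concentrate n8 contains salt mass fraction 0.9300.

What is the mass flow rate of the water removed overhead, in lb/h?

salt entering = 1521×0.549 + 1548×0.591 + 193.6×0.649 = 1875.5 lb/h.
All salt reports to n8, so n8 = 1875.5/0.930 = 2016.7 lb/h.
Total feed = 3262.6 lb/h; overhead = 3262.6 − 2016.7 = 1245.9 lb/h.

1246 lb/h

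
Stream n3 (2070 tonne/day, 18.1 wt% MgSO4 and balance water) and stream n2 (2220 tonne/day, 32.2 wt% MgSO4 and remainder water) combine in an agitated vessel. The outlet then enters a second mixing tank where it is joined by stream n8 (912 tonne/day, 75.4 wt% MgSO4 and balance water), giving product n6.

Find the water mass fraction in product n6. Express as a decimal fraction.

0.658

Overall, product flow = 5202 tonne/day.
water in = 2070×0.819 + 2220×0.678 + 912×0.246 = 3424.8 tonne/day.
water fraction in n6 = 0.658.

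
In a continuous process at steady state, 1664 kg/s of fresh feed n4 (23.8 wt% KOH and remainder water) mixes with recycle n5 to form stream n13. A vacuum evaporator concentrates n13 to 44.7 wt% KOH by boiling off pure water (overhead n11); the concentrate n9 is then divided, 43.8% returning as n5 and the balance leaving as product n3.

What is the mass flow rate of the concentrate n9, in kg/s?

1576 kg/s

Overall KOH balance (none leaves overhead): KOH in fresh feed = KOH in product, i.e. 1664×0.238 = (1−0.438)·n9·0.447.
n9 = 396.03/(0.447×0.562) = 1576.5 kg/s.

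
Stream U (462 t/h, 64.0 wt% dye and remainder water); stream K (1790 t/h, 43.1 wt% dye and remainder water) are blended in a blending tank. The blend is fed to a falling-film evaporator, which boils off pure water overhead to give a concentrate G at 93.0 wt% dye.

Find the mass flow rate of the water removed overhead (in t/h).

1105 t/h

dye entering = 462×0.640 + 1790×0.431 = 1067.2 t/h.
All dye reports to G, so G = 1067.2/0.930 = 1147.5 t/h.
Total feed = 2252 t/h; overhead = 2252 − 1147.5 = 1104.5 t/h.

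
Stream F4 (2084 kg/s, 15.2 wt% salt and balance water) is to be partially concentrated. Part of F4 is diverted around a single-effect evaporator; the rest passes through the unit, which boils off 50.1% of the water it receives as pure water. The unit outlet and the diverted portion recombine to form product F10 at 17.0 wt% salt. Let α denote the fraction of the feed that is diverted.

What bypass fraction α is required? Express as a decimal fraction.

All 2084×0.152 = 316.77 kg/s of salt reaches F10, so F10 = 316.77/0.170 = 1863.3 kg/s and vapour = 220.66 kg/s.
The evaporator receives (1−α)·2084 of feed at 0.848 water and removes 0.501 of that water:
0.501×0.848×(1−α)×2084 = 220.66
(1−α) = 220.66/885.38 = 0.2492;  α = 0.7508.

0.751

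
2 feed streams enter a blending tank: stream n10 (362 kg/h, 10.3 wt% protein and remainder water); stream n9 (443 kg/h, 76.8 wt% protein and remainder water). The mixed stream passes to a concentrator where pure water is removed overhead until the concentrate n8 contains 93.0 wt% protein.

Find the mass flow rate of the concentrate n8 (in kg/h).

405.9 kg/h

protein entering = 362×0.103 + 443×0.768 = 377.51 kg/h.
All protein reports to n8, so n8 = 377.51/0.930 = 405.92 kg/h.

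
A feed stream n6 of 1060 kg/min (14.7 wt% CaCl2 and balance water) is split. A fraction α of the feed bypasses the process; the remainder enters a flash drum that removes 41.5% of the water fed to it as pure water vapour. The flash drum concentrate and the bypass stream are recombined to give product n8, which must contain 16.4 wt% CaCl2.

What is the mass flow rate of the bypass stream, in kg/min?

749.6 kg/min

All 1060×0.147 = 155.82 kg/min of CaCl2 reaches n8, so n8 = 155.82/0.164 = 950.12 kg/min and vapour = 109.88 kg/min.
The evaporator receives (1−α)·1060 of feed at 0.853 water and removes 0.415 of that water:
0.415×0.853×(1−α)×1060 = 109.88
(1−α) = 109.88/375.23 = 0.2928;  α = 0.7072.
Bypass flow = 0.7072×1060 = 749.61 kg/min.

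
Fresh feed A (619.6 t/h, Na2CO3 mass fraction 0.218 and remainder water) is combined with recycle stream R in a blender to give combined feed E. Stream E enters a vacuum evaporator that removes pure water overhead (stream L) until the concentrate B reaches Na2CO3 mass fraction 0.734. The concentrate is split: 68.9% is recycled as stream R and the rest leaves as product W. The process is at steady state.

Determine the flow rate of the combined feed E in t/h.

1027 t/h

Overall Na2CO3 balance (none leaves overhead): Na2CO3 in fresh feed = Na2CO3 in product, i.e. 619.6×0.218 = (1−0.689)·B·0.734.
B = 135.07/(0.734×0.311) = 591.71 t/h.
Recycle R = 0.689×591.71 = 407.69 t/h.
Combined feed E = 619.6 + 407.69 = 1027.3 t/h.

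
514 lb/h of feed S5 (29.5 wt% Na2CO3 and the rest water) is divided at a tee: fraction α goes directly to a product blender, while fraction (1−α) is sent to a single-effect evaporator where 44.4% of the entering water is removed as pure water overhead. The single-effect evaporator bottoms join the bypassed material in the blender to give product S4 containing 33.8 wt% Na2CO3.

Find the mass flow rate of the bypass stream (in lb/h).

All 514×0.295 = 151.63 lb/h of Na2CO3 reaches S4, so S4 = 151.63/0.338 = 448.61 lb/h and vapour = 65.391 lb/h.
The evaporator receives (1−α)·514 of feed at 0.705 water and removes 0.444 of that water:
0.444×0.705×(1−α)×514 = 65.391
(1−α) = 65.391/160.89 = 0.4064;  α = 0.5936.
Bypass flow = 0.5936×514 = 305.1 lb/h.

305.1 lb/h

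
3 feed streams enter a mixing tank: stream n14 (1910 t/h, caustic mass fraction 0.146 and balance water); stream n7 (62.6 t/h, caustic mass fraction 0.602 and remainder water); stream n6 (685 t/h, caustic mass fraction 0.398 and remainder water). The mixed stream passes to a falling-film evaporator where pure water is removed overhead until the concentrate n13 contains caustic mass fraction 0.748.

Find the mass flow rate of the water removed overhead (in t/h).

1870 t/h

caustic entering = 1910×0.146 + 62.6×0.602 + 685×0.398 = 589.18 t/h.
All caustic reports to n13, so n13 = 589.18/0.748 = 787.67 t/h.
Total feed = 2657.6 t/h; overhead = 2657.6 − 787.67 = 1869.9 t/h.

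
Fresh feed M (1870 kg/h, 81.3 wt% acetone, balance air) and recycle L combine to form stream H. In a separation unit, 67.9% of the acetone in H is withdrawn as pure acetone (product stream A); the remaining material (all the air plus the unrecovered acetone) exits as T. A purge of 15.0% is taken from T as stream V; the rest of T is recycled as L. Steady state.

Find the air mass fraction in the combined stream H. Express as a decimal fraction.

air enters only via M and leaves only via the purge: 1870×0.187 = 0.150×(air in T), and the separation unit passes all air, so air in H = air in T = 2331.3 kg/h.
acetone in H: m_A = 1870×0.813 + (1−0.150)·(1−0.679)·m_A, so m_A = 1520.3/0.7272 = 2090.8 kg/h.
H = 2090.8 + 2331.3 = 4422 kg/h.
air fraction in H = 2331.3/4422 = 0.5272.

0.5272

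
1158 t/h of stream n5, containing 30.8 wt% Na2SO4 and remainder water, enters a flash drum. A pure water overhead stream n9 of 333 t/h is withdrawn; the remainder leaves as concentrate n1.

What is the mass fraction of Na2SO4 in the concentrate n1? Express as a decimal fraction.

Na2SO4 is not removed: 1158×0.308 = 356.66 t/h of Na2SO4 enters n1.
Concentrate = 1158 − 333 = 825 t/h.
Mass fraction = 356.66/825 = 0.432.

0.432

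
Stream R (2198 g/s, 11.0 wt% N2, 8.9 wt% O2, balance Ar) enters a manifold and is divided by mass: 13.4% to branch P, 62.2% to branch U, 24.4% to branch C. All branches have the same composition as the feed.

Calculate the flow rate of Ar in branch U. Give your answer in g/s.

1095 g/s

Branch U total = 0.622×2198 = 1367.2 g/s.
Ar in U = 0.801×1367.2 = 1095.1 g/s.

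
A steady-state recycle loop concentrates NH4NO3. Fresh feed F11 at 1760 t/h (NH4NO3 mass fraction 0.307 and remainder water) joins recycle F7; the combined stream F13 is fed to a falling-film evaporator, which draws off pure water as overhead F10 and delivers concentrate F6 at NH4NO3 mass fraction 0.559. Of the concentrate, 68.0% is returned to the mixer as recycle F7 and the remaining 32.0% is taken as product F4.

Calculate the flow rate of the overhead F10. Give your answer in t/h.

793.4 t/h

Overall NH4NO3 balance (none leaves overhead): NH4NO3 in fresh feed = NH4NO3 in product, i.e. 1760×0.307 = (1−0.680)·F6·0.559.
F6 = 540.32/(0.559×0.320) = 3020.6 t/h.
Recycle F7 = 0.680×3020.6 = 2054 t/h.
Combined feed F13 = 1760 + 2054 = 3814 t/h.
Overhead F10 = F13 − F6 = 3814 − 3020.6 = 793.42 t/h.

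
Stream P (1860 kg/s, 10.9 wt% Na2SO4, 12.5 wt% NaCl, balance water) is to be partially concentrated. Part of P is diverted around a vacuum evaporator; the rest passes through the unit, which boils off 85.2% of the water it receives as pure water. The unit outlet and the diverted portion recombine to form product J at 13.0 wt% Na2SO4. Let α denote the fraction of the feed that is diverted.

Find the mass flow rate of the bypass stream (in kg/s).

1400 kg/s

All 1860×0.109 = 202.74 kg/s of Na2SO4 reaches J, so J = 202.74/0.130 = 1559.5 kg/s and vapour = 300.46 kg/s.
The evaporator receives (1−α)·1860 of feed at 0.766 water and removes 0.852 of that water:
0.852×0.766×(1−α)×1860 = 300.46
(1−α) = 300.46/1213.9 = 0.2475;  α = 0.7525.
Bypass flow = 0.7525×1860 = 1399.6 kg/s.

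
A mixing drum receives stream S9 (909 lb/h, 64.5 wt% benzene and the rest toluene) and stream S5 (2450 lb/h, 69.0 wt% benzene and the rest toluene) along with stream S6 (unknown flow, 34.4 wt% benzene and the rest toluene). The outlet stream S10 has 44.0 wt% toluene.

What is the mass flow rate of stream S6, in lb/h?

1832 lb/h

Let S6 be the unknown flow. Total out = 3359 + S6.
toluene balance: 1082.2 + 0.656·S6 = 0.440·(3359 + S6)
(0.656 − 0.440)·S6 = 0.440×3359 − 1082.2 = 395.77
S6 = 395.77 / 0.216 = 1832.2 lb/h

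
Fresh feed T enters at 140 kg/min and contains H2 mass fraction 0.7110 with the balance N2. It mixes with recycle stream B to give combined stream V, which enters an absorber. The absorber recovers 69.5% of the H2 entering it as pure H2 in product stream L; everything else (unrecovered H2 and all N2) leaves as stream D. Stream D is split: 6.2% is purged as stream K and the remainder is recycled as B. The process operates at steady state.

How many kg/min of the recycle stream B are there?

N2 enters only via T and leaves only via the purge: 140×0.289 = 0.062×(N2 in D), and the absorber passes all N2, so N2 in V = N2 in D = 652.58 kg/min.
H2 in V: m_A = 140×0.711 + (1−0.062)·(1−0.695)·m_A, so m_A = 99.54/0.7139 = 139.43 kg/min.
D = (1−0.695)×139.43 + 652.58 = 695.11 kg/min.
Recycle B = (1−0.062)×695.11 = 652.01 kg/min.

652 kg/min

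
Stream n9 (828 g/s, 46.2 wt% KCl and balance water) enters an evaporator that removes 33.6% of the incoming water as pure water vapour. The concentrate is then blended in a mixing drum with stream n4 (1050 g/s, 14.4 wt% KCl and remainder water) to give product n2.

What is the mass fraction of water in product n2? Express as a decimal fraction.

0.691

Vapour removed = 0.336×0.538×828 = 149.68 g/s; concentrate = 678.32 g/s.
water reaching the mixer = 295.79 (from concentrate) + 1050×0.856 = 1194.6 g/s.
Product flow = 678.32 + 1050 = 1728.3 g/s; water fraction = 0.691.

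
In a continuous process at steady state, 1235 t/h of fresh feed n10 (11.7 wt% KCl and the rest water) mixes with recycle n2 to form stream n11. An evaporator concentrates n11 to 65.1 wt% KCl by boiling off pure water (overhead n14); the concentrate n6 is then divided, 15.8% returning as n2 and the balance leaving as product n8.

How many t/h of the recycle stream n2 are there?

Overall KCl balance (none leaves overhead): KCl in fresh feed = KCl in product, i.e. 1235×0.117 = (1−0.158)·n6·0.651.
n6 = 144.5/(0.651×0.842) = 263.61 t/h.
Recycle n2 = 0.158×263.61 = 41.65 t/h.

41.65 t/h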